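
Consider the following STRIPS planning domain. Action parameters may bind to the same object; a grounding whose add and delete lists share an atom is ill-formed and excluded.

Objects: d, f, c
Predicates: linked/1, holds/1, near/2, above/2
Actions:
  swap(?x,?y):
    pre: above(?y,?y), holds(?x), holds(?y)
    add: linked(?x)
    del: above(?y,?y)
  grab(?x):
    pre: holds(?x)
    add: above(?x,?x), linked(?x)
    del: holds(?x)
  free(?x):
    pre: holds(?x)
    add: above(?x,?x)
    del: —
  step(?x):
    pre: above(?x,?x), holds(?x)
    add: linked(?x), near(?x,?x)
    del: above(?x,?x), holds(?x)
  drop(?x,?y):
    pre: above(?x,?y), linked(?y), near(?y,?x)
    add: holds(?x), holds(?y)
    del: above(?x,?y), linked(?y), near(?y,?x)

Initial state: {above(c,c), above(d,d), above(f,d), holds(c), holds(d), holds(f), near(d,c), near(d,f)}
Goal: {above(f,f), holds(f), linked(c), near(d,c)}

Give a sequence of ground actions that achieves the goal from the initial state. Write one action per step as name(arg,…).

1. swap(c,d)  →  {above(c,c), above(f,d), holds(c), holds(d), holds(f), linked(c), near(d,c), near(d,f)}
2. free(f)  →  {above(c,c), above(f,d), above(f,f), holds(c), holds(d), holds(f), linked(c), near(d,c), near(d,f)}

swap(c,d); free(f)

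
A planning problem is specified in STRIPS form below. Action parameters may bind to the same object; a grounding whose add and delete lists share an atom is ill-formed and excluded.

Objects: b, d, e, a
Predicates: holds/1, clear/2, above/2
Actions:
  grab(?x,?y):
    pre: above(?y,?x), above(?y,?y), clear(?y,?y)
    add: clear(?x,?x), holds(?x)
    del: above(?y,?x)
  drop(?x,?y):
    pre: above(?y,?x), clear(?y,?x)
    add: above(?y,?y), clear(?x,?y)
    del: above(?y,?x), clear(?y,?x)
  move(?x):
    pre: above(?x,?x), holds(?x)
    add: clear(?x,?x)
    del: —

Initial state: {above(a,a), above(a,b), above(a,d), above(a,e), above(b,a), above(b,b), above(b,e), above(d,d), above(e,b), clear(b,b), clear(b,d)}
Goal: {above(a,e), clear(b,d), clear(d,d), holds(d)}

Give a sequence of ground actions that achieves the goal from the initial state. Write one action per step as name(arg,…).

1. grab(a,b)  →  {above(a,a), above(a,b), above(a,d), above(a,e), above(b,b), above(b,e), above(d,d), above(e,b), clear(a,a), clear(b,b), clear(b,d), holds(a)}
2. grab(d,a)  →  {above(a,a), above(a,b), above(a,e), above(b,b), above(b,e), above(d,d), above(e,b), clear(a,a), clear(b,b), clear(b,d), clear(d,d), holds(a), holds(d)}

grab(a,b); grab(d,a)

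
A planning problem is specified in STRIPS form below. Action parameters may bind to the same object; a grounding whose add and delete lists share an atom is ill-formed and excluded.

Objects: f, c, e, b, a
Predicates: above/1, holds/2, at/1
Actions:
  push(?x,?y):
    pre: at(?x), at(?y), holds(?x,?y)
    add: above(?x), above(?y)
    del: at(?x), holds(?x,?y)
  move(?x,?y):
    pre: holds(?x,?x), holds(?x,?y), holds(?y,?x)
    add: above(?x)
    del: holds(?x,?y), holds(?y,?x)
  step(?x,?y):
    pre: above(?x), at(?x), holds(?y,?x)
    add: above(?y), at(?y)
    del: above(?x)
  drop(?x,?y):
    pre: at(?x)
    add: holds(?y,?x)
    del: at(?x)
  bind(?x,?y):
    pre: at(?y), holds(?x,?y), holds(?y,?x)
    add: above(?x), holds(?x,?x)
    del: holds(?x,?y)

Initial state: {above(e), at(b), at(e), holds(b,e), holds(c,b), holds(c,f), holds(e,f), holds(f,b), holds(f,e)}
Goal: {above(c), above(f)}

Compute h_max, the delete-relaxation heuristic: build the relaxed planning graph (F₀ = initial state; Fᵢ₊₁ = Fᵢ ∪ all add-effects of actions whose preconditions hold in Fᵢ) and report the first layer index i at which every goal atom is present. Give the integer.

F0 = init (9 atoms)
F1 = F0 ∪ {above(b), above(f), at(f), holds(a,b), holds(a,e), holds(b,b), holds(c,e), holds(e,b), holds(e,e), holds(f,f)}  (19 atoms)
F2 = F1 ∪ {above(a), above(c), at(a), at(c), holds(a,f), holds(b,f)}  (25 atoms)
goal ⊆ F2  ⇒  h_max = 2

2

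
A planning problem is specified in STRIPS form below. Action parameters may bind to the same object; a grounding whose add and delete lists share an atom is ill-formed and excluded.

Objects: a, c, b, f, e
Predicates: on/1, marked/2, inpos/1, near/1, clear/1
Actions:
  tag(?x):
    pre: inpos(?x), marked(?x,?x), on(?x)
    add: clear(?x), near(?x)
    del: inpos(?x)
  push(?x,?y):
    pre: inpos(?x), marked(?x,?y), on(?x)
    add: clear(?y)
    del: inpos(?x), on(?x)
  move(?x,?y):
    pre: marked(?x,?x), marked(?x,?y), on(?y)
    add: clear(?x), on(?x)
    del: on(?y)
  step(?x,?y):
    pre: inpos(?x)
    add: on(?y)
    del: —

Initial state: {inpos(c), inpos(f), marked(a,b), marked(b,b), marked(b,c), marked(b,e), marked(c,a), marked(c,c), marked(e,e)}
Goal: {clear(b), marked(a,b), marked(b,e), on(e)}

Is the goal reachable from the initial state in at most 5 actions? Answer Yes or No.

Yes

1. step(c,c)  →  {inpos(c), inpos(f), marked(a,b), marked(b,b), marked(b,c), marked(b,e), marked(c,a), marked(c,c), marked(e,e), on(c)}
2. move(b,c)  →  {clear(b), inpos(c), inpos(f), marked(a,b), marked(b,b), marked(b,c), marked(b,e), marked(c,a), marked(c,c), marked(e,e), on(b)}
3. step(c,e)  →  {clear(b), inpos(c), inpos(f), marked(a,b), marked(b,b), marked(b,c), marked(b,e), marked(c,a), marked(c,c), marked(e,e), on(b), on(e)}
optimal plan length = 3; 3 ≤ 5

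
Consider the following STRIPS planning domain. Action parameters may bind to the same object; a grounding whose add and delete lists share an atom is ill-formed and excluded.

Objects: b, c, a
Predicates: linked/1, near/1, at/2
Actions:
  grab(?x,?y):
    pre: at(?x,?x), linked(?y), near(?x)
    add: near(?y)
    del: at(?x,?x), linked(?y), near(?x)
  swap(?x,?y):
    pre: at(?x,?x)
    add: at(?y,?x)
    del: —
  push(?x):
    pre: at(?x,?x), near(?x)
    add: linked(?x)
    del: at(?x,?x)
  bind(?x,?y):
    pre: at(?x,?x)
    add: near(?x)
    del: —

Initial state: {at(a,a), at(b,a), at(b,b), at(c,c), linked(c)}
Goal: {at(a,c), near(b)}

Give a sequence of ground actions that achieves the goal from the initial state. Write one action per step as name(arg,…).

1. swap(c,a)  →  {at(a,a), at(a,c), at(b,a), at(b,b), at(c,c), linked(c)}
2. bind(b,b)  →  {at(a,a), at(a,c), at(b,a), at(b,b), at(c,c), linked(c), near(b)}

swap(c,a); bind(b,b)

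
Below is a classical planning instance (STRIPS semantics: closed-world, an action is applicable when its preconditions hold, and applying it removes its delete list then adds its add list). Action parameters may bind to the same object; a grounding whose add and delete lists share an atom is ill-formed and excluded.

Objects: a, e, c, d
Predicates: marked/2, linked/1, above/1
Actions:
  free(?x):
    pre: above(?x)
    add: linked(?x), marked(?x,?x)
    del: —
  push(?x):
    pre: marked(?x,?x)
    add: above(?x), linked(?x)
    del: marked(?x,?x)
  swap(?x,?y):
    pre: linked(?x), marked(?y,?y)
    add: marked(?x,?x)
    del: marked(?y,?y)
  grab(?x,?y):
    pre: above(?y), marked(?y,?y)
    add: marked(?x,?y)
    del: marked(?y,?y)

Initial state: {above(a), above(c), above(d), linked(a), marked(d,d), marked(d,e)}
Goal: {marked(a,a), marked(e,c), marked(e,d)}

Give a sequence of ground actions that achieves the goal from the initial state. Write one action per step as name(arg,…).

free(a); free(c); grab(e,c); grab(e,d)

1. free(a)  →  {above(a), above(c), above(d), linked(a), marked(a,a), marked(d,d), marked(d,e)}
2. free(c)  →  {above(a), above(c), above(d), linked(a), linked(c), marked(a,a), marked(c,c), marked(d,d), marked(d,e)}
3. grab(e,c)  →  {above(a), above(c), above(d), linked(a), linked(c), marked(a,a), marked(d,d), marked(d,e), marked(e,c)}
4. grab(e,d)  →  {above(a), above(c), above(d), linked(a), linked(c), marked(a,a), marked(d,e), marked(e,c), marked(e,d)}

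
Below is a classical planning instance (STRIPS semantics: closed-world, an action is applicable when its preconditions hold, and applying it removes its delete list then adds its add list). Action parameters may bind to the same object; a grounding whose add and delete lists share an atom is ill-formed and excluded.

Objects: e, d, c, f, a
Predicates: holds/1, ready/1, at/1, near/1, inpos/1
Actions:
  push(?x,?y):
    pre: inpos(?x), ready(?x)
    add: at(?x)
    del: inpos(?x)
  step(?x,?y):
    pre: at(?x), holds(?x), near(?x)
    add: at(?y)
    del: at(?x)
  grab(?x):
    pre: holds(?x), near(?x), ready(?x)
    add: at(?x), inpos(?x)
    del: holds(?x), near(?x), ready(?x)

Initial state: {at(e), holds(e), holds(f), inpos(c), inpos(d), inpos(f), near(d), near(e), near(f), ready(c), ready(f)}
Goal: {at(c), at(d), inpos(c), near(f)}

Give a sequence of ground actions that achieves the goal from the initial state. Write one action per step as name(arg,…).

1. push(f,e)  →  {at(e), at(f), holds(e), holds(f), inpos(c), inpos(d), near(d), near(e), near(f), ready(c), ready(f)}
2. step(e,d)  →  {at(d), at(f), holds(e), holds(f), inpos(c), inpos(d), near(d), near(e), near(f), ready(c), ready(f)}
3. step(f,c)  →  {at(c), at(d), holds(e), holds(f), inpos(c), inpos(d), near(d), near(e), near(f), ready(c), ready(f)}

push(f,e); step(e,d); step(f,c)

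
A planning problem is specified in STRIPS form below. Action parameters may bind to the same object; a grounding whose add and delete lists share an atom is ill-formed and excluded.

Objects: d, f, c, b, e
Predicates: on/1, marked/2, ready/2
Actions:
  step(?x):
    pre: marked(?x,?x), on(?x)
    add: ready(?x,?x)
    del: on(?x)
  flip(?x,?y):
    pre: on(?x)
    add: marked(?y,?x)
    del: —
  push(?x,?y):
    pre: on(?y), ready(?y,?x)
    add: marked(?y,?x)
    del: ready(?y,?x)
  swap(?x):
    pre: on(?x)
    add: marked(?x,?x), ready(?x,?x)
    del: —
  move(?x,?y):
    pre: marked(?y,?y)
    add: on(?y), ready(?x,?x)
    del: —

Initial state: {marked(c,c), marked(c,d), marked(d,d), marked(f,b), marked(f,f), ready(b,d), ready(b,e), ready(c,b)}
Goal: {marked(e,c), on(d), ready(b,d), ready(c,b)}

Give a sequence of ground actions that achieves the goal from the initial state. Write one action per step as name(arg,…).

1. move(d,d)  →  {marked(c,c), marked(c,d), marked(d,d), marked(f,b), marked(f,f), on(d), ready(b,d), ready(b,e), ready(c,b), ready(d,d)}
2. move(d,c)  →  {marked(c,c), marked(c,d), marked(d,d), marked(f,b), marked(f,f), on(c), on(d), ready(b,d), ready(b,e), ready(c,b), ready(d,d)}
3. flip(c,e)  →  {marked(c,c), marked(c,d), marked(d,d), marked(e,c), marked(f,b), marked(f,f), on(c), on(d), ready(b,d), ready(b,e), ready(c,b), ready(d,d)}

move(d,d); move(d,c); flip(c,e)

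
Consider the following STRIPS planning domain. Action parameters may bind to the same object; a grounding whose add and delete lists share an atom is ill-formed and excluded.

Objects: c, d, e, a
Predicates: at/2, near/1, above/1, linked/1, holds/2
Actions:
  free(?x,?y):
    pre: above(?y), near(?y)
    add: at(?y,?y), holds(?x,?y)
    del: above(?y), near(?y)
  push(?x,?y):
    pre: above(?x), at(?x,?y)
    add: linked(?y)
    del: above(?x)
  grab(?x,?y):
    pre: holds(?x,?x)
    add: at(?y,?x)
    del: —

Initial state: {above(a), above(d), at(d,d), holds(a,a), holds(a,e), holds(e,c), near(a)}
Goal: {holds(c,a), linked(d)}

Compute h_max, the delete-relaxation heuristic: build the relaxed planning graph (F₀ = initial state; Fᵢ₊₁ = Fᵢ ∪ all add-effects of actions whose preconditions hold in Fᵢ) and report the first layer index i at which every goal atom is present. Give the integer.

1

F0 = init (7 atoms)
F1 = F0 ∪ {at(a,a), at(c,a), at(d,a), at(e,a), holds(c,a), holds(d,a), holds(e,a), linked(d)}  (15 atoms)
goal ⊆ F1  ⇒  h_max = 1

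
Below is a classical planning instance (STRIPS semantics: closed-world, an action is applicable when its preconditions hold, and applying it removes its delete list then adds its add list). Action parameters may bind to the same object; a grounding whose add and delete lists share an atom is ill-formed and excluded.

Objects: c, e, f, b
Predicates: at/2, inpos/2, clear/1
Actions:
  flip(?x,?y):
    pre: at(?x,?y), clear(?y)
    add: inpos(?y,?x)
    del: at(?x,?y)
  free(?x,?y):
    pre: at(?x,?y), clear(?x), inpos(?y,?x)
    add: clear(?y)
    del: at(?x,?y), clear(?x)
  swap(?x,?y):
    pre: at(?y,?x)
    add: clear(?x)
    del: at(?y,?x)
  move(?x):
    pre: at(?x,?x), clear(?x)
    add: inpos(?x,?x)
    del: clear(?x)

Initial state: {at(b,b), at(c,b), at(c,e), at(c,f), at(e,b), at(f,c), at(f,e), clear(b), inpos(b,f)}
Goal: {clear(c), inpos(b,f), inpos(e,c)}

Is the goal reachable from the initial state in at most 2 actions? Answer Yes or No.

No

1. swap(c,f)  →  {at(b,b), at(c,b), at(c,e), at(c,f), at(e,b), at(f,e), clear(b), clear(c), inpos(b,f)}
2. swap(e,f)  →  {at(b,b), at(c,b), at(c,e), at(c,f), at(e,b), clear(b), clear(c), clear(e), inpos(b,f)}
3. flip(c,e)  →  {at(b,b), at(c,b), at(c,f), at(e,b), clear(b), clear(c), clear(e), inpos(b,f), inpos(e,c)}
optimal plan length = 3; 3 > 2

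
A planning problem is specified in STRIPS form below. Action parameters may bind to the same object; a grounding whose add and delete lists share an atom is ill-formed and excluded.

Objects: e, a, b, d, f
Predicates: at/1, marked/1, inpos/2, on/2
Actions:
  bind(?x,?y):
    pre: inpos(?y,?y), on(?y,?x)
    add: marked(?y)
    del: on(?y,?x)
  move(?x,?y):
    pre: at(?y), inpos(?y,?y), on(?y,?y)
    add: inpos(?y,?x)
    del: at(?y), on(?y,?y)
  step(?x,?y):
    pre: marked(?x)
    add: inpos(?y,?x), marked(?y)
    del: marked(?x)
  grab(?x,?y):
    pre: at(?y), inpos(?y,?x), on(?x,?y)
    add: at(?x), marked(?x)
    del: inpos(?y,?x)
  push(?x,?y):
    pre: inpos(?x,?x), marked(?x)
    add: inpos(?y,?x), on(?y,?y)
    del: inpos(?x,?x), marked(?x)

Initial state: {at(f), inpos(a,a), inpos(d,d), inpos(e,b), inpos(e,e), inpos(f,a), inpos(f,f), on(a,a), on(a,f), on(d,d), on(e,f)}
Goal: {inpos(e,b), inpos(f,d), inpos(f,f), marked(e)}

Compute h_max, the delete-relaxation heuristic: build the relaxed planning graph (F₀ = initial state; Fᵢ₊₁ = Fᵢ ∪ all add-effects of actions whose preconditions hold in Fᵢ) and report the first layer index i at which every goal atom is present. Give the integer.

F0 = init (11 atoms)
F1 = F0 ∪ {at(a), marked(a), marked(d), marked(e)}  (15 atoms)
F2 = F1 ∪ {inpos(a,b), inpos(a,d), inpos(a,e), inpos(a,f), inpos(b,a), inpos(b,d), inpos(b,e), inpos(d,a), inpos(d,e), inpos(e,a), inpos(e,d), inpos(f,d), inpos(f,e), marked(b), marked(f), on(b,b), on(e,e), on(f,f)}  (33 atoms)
goal ⊆ F2  ⇒  h_max = 2

2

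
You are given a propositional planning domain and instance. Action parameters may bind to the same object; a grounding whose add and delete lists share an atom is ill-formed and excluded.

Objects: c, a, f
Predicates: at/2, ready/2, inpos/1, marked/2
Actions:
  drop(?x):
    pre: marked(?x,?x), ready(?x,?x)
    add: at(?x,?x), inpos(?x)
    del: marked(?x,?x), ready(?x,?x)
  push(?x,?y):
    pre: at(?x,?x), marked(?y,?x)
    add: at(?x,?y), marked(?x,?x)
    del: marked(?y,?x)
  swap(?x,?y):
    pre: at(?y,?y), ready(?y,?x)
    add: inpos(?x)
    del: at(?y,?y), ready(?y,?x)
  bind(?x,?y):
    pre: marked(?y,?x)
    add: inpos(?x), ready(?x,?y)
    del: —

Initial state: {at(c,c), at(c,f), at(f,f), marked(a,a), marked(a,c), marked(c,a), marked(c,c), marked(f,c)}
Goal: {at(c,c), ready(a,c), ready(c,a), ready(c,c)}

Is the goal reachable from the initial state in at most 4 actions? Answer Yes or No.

Yes

1. bind(c,c)  →  {at(c,c), at(c,f), at(f,f), inpos(c), marked(a,a), marked(a,c), marked(c,a), marked(c,c), marked(f,c), ready(c,c)}
2. bind(c,a)  →  {at(c,c), at(c,f), at(f,f), inpos(c), marked(a,a), marked(a,c), marked(c,a), marked(c,c), marked(f,c), ready(c,a), ready(c,c)}
3. bind(a,c)  →  {at(c,c), at(c,f), at(f,f), inpos(a), inpos(c), marked(a,a), marked(a,c), marked(c,a), marked(c,c), marked(f,c), ready(a,c), ready(c,a), ready(c,c)}
optimal plan length = 3; 3 ≤ 4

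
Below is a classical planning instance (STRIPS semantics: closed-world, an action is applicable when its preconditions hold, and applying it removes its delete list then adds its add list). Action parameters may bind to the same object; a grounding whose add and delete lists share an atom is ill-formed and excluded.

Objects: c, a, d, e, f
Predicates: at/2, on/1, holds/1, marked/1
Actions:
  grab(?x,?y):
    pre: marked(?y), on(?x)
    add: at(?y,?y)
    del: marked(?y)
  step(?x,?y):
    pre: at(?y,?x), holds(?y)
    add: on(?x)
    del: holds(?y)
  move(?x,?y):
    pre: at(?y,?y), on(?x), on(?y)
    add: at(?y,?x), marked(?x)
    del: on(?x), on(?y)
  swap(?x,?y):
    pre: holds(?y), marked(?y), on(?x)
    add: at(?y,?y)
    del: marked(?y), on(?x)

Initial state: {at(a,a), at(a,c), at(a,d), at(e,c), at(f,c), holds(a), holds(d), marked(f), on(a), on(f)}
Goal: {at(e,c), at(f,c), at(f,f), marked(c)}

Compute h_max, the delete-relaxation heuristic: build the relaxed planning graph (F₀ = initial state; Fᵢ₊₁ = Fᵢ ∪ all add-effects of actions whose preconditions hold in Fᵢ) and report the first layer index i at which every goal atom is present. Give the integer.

2

F0 = init (10 atoms)
F1 = F0 ∪ {at(a,f), at(f,f), marked(a), on(c), on(d)}  (15 atoms)
F2 = F1 ∪ {at(f,a), at(f,d), marked(c), marked(d)}  (19 atoms)
goal ⊆ F2  ⇒  h_max = 2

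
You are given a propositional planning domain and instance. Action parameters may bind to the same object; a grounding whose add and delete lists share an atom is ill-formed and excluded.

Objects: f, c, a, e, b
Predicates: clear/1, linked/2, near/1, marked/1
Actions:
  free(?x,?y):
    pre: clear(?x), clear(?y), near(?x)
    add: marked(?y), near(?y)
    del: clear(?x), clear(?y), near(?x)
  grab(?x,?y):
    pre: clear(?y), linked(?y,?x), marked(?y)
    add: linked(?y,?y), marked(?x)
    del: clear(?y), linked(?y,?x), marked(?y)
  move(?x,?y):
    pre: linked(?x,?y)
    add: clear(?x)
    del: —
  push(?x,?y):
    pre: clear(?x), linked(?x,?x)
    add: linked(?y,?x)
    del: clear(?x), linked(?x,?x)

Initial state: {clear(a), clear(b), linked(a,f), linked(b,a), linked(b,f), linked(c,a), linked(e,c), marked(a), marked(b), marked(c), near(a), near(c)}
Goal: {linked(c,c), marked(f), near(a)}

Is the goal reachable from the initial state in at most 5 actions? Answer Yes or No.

1. grab(f,a)  →  {clear(b), linked(a,a), linked(b,a), linked(b,f), linked(c,a), linked(e,c), marked(b), marked(c), marked(f), near(a), near(c)}
2. move(c,a)  →  {clear(b), clear(c), linked(a,a), linked(b,a), linked(b,f), linked(c,a), linked(e,c), marked(b), marked(c), marked(f), near(a), near(c)}
3. grab(a,c)  →  {clear(b), linked(a,a), linked(b,a), linked(b,f), linked(c,c), linked(e,c), marked(a), marked(b), marked(f), near(a), near(c)}
optimal plan length = 3; 3 ≤ 5

Yes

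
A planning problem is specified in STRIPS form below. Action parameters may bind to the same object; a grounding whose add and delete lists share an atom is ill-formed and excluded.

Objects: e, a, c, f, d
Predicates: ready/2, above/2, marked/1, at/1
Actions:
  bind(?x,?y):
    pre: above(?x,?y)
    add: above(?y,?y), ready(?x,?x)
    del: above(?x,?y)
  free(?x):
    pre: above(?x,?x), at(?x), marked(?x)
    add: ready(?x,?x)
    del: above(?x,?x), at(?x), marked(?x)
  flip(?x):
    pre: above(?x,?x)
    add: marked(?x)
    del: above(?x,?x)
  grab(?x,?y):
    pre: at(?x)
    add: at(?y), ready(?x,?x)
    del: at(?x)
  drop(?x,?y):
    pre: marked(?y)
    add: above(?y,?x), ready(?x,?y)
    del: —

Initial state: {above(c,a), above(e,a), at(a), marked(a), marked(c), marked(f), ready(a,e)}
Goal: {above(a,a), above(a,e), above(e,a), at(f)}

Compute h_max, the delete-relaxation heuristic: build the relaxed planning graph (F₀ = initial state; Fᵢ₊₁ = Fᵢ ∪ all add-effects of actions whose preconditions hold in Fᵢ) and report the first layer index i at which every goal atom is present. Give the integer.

1

F0 = init (7 atoms)
F1 = F0 ∪ {above(a,a), above(a,c), above(a,d), above(a,e), above(a,f), above(c,c), above(c,d), above(c,e), above(c,f), above(f,a), above(f,c), above(f,d), above(f,e), above(f,f), at(c), at(d), at(e), at(f), ready(a,a), ready(a,c), ready(a,f), ready(c,a), ready(c,c), ready(c,f), ready(d,a), ready(d,c), ready(d,f), ready(e,a), ready(e,c), ready(e,e), ready(e,f), ready(f,a), ready(f,c), ready(f,f)}  (41 atoms)
goal ⊆ F1  ⇒  h_max = 1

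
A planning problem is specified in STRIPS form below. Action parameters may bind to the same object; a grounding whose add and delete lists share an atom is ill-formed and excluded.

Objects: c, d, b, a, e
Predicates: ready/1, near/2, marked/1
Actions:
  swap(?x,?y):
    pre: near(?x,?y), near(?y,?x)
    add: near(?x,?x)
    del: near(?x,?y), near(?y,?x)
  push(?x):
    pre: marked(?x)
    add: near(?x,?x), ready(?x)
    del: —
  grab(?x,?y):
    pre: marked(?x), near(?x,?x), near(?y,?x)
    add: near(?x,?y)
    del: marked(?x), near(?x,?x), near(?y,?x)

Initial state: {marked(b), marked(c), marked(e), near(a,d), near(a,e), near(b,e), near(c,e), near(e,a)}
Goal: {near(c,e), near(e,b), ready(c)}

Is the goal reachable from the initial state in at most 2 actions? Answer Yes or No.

No

1. swap(e,a)  →  {marked(b), marked(c), marked(e), near(a,d), near(b,e), near(c,e), near(e,e)}
2. push(c)  →  {marked(b), marked(c), marked(e), near(a,d), near(b,e), near(c,c), near(c,e), near(e,e), ready(c)}
3. grab(e,b)  →  {marked(b), marked(c), near(a,d), near(c,c), near(c,e), near(e,b), ready(c)}
optimal plan length = 3; 3 > 2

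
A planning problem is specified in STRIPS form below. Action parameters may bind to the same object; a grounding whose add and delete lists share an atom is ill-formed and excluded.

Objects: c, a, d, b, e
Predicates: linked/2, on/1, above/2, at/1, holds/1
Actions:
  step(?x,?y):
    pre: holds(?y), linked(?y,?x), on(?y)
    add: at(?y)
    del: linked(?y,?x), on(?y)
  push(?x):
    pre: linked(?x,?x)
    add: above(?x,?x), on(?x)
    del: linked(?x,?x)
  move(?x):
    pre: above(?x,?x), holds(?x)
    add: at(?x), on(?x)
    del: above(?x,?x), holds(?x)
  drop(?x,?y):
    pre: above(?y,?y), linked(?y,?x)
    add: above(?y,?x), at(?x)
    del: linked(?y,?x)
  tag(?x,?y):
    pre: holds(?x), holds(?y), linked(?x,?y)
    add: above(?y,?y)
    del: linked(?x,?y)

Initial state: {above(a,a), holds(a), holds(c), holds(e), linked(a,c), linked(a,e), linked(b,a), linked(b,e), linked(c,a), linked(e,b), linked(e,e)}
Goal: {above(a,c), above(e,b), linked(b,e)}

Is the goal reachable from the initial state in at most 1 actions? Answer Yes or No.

1. push(e)  →  {above(a,a), above(e,e), holds(a), holds(c), holds(e), linked(a,c), linked(a,e), linked(b,a), linked(b,e), linked(c,a), linked(e,b), on(e)}
2. drop(c,a)  →  {above(a,a), above(a,c), above(e,e), at(c), holds(a), holds(c), holds(e), linked(a,e), linked(b,a), linked(b,e), linked(c,a), linked(e,b), on(e)}
3. drop(b,e)  →  {above(a,a), above(a,c), above(e,b), above(e,e), at(b), at(c), holds(a), holds(c), holds(e), linked(a,e), linked(b,a), linked(b,e), linked(c,a), on(e)}
optimal plan length = 3; 3 > 1

No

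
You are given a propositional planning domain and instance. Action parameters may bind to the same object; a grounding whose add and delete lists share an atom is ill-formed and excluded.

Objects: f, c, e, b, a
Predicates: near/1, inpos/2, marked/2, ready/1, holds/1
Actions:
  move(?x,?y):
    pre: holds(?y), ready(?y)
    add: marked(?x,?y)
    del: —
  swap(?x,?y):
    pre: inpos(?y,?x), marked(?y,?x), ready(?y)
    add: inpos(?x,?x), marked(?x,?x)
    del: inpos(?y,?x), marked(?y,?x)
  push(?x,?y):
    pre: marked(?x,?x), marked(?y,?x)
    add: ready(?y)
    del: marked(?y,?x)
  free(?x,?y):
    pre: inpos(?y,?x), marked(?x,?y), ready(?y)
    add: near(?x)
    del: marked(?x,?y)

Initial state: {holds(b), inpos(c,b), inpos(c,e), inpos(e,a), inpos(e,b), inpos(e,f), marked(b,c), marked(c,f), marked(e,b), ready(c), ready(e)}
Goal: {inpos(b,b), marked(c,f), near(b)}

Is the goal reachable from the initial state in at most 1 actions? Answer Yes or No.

No

1. swap(b,e)  →  {holds(b), inpos(b,b), inpos(c,b), inpos(c,e), inpos(e,a), inpos(e,f), marked(b,b), marked(b,c), marked(c,f), ready(c), ready(e)}
2. free(b,c)  →  {holds(b), inpos(b,b), inpos(c,b), inpos(c,e), inpos(e,a), inpos(e,f), marked(b,b), marked(c,f), near(b), ready(c), ready(e)}
optimal plan length = 2; 2 > 1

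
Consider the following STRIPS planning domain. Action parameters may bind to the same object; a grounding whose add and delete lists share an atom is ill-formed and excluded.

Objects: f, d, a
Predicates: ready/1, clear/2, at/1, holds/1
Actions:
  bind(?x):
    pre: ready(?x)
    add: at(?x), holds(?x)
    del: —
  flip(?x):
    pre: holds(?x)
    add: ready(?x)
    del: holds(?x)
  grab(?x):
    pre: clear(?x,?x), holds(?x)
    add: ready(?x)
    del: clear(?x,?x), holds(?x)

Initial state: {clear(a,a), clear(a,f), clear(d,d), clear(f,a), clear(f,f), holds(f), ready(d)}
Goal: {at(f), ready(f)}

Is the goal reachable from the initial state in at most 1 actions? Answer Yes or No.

1. flip(f)  →  {clear(a,a), clear(a,f), clear(d,d), clear(f,a), clear(f,f), ready(d), ready(f)}
2. bind(f)  →  {at(f), clear(a,a), clear(a,f), clear(d,d), clear(f,a), clear(f,f), holds(f), ready(d), ready(f)}
optimal plan length = 2; 2 > 1

No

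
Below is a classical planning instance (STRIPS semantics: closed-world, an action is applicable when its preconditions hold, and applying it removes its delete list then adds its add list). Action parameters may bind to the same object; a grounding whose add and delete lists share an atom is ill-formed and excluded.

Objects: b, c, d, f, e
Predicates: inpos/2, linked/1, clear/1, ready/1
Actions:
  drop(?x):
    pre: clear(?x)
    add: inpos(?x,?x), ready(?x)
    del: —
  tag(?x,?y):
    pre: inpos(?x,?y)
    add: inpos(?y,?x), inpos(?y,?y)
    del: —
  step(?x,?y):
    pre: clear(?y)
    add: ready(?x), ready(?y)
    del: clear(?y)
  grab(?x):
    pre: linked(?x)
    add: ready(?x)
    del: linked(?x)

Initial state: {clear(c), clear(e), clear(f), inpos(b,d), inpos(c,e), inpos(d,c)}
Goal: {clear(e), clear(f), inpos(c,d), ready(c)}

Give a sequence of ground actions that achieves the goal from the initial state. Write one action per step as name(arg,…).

1. drop(c)  →  {clear(c), clear(e), clear(f), inpos(b,d), inpos(c,c), inpos(c,e), inpos(d,c), ready(c)}
2. tag(d,c)  →  {clear(c), clear(e), clear(f), inpos(b,d), inpos(c,c), inpos(c,d), inpos(c,e), inpos(d,c), ready(c)}

drop(c); tag(d,c)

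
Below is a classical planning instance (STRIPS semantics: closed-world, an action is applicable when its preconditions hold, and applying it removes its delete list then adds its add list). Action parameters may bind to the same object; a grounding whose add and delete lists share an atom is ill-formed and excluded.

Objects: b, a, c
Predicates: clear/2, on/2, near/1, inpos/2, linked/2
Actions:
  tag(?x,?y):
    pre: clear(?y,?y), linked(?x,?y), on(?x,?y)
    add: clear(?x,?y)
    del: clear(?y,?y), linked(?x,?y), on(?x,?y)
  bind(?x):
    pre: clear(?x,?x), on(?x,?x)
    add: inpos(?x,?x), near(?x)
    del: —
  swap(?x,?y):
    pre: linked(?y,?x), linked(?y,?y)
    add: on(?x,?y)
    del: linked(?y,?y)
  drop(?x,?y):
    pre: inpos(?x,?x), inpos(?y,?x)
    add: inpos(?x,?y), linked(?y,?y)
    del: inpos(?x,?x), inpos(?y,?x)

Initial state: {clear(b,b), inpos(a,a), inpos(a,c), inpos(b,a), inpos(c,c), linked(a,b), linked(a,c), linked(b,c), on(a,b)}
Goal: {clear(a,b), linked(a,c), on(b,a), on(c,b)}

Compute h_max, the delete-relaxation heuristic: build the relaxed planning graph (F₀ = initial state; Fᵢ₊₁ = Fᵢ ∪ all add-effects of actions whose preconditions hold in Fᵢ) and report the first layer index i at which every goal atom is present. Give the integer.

2

F0 = init (9 atoms)
F1 = F0 ∪ {clear(a,b), inpos(a,b), inpos(c,a), linked(a,a), linked(b,b)}  (14 atoms)
F2 = F1 ∪ {linked(c,c), on(a,a), on(b,a), on(b,b), on(c,a), on(c,b)}  (20 atoms)
goal ⊆ F2  ⇒  h_max = 2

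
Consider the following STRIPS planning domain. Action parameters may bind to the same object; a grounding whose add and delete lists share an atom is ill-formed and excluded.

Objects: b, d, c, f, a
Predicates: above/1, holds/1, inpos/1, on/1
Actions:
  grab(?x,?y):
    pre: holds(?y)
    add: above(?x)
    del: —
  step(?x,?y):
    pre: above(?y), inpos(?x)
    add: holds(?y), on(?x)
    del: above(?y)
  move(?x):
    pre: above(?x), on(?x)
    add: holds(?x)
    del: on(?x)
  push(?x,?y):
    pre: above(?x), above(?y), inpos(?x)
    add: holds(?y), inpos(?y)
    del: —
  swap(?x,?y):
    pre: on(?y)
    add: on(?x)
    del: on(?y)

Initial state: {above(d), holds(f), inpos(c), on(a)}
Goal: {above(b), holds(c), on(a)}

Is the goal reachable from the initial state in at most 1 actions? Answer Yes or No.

1. grab(b,f)  →  {above(b), above(d), holds(f), inpos(c), on(a)}
2. grab(c,f)  →  {above(b), above(c), above(d), holds(f), inpos(c), on(a)}
3. step(c,c)  →  {above(b), above(d), holds(c), holds(f), inpos(c), on(a), on(c)}
optimal plan length = 3; 3 > 1

No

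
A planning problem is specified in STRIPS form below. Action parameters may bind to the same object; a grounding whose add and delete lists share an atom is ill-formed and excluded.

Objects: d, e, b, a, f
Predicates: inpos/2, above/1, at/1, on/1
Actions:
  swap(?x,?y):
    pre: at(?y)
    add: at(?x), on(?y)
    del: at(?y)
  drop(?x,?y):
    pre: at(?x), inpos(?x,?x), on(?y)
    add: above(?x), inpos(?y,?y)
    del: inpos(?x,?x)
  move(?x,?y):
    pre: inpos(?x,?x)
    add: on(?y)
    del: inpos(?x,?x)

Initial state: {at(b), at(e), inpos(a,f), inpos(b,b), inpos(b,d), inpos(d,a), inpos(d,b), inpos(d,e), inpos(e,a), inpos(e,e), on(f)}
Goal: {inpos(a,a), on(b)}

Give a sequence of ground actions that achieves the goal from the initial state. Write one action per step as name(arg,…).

1. swap(d,b)  →  {at(d), at(e), inpos(a,f), inpos(b,b), inpos(b,d), inpos(d,a), inpos(d,b), inpos(d,e), inpos(e,a), inpos(e,e), on(b), on(f)}
2. move(b,a)  →  {at(d), at(e), inpos(a,f), inpos(b,d), inpos(d,a), inpos(d,b), inpos(d,e), inpos(e,a), inpos(e,e), on(a), on(b), on(f)}
3. drop(e,a)  →  {above(e), at(d), at(e), inpos(a,a), inpos(a,f), inpos(b,d), inpos(d,a), inpos(d,b), inpos(d,e), inpos(e,a), on(a), on(b), on(f)}

swap(d,b); move(b,a); drop(e,a)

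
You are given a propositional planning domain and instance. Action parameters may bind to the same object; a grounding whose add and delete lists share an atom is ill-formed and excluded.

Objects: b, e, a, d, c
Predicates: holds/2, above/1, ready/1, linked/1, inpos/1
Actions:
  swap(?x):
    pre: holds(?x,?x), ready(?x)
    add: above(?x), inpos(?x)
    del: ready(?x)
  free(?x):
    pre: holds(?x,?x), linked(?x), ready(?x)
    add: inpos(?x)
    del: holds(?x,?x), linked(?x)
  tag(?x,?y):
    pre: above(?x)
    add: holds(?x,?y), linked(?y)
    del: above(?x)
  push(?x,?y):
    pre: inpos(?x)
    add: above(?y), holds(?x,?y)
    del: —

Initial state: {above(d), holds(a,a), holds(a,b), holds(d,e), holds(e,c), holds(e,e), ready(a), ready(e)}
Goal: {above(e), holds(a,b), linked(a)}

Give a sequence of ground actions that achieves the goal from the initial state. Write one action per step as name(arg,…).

1. swap(e)  →  {above(d), above(e), holds(a,a), holds(a,b), holds(d,e), holds(e,c), holds(e,e), inpos(e), ready(a)}
2. tag(d,a)  →  {above(e), holds(a,a), holds(a,b), holds(d,a), holds(d,e), holds(e,c), holds(e,e), inpos(e), linked(a), ready(a)}

swap(e); tag(d,a)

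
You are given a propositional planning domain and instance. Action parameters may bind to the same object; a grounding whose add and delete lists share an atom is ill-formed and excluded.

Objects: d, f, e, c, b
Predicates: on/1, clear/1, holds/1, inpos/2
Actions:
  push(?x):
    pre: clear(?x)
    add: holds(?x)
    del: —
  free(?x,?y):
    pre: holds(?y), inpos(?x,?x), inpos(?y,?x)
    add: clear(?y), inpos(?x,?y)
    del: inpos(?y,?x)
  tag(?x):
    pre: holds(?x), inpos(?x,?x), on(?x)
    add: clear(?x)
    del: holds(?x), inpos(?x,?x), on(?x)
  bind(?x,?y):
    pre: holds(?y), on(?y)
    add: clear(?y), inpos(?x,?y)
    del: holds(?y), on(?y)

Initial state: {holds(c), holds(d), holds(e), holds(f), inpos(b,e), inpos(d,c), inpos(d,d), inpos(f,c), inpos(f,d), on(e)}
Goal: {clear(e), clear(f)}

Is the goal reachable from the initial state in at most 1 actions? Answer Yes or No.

No

1. free(d,f)  →  {clear(f), holds(c), holds(d), holds(e), holds(f), inpos(b,e), inpos(d,c), inpos(d,d), inpos(d,f), inpos(f,c), on(e)}
2. bind(d,e)  →  {clear(e), clear(f), holds(c), holds(d), holds(f), inpos(b,e), inpos(d,c), inpos(d,d), inpos(d,e), inpos(d,f), inpos(f,c)}
optimal plan length = 2; 2 > 1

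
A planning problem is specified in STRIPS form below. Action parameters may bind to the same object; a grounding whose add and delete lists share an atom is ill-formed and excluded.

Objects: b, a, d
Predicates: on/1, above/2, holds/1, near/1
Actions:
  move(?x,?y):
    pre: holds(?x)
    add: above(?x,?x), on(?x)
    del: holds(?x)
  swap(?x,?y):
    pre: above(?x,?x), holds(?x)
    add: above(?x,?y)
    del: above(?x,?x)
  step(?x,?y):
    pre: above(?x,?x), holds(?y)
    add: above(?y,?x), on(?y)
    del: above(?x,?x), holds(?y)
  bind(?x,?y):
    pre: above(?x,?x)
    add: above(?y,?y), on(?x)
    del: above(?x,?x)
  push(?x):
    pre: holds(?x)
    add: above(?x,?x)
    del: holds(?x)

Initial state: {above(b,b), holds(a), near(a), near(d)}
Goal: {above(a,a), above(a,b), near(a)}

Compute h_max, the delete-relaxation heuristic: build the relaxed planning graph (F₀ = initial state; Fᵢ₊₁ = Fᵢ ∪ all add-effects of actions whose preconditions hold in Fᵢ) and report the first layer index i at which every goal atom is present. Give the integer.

F0 = init (4 atoms)
F1 = F0 ∪ {above(a,a), above(a,b), above(d,d), on(a), on(b)}  (9 atoms)
goal ⊆ F1  ⇒  h_max = 1

1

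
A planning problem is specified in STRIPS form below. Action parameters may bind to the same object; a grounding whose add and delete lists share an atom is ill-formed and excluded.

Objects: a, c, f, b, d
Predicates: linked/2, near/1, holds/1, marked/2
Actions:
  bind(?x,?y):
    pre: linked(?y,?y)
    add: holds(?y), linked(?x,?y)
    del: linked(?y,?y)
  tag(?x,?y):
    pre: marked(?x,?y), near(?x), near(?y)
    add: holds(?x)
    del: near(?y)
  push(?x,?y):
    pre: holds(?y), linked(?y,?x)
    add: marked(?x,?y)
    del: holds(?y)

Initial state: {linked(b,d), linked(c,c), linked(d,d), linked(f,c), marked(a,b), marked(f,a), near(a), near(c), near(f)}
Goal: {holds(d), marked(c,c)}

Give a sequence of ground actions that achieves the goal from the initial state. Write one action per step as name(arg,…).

bind(a,d); tag(f,a); push(c,f); tag(c,f); push(c,c)

1. bind(a,d)  →  {holds(d), linked(a,d), linked(b,d), linked(c,c), linked(f,c), marked(a,b), marked(f,a), near(a), near(c), near(f)}
2. tag(f,a)  →  {holds(d), holds(f), linked(a,d), linked(b,d), linked(c,c), linked(f,c), marked(a,b), marked(f,a), near(c), near(f)}
3. push(c,f)  →  {holds(d), linked(a,d), linked(b,d), linked(c,c), linked(f,c), marked(a,b), marked(c,f), marked(f,a), near(c), near(f)}
4. tag(c,f)  →  {holds(c), holds(d), linked(a,d), linked(b,d), linked(c,c), linked(f,c), marked(a,b), marked(c,f), marked(f,a), near(c)}
5. push(c,c)  →  {holds(d), linked(a,d), linked(b,d), linked(c,c), linked(f,c), marked(a,b), marked(c,c), marked(c,f), marked(f,a), near(c)}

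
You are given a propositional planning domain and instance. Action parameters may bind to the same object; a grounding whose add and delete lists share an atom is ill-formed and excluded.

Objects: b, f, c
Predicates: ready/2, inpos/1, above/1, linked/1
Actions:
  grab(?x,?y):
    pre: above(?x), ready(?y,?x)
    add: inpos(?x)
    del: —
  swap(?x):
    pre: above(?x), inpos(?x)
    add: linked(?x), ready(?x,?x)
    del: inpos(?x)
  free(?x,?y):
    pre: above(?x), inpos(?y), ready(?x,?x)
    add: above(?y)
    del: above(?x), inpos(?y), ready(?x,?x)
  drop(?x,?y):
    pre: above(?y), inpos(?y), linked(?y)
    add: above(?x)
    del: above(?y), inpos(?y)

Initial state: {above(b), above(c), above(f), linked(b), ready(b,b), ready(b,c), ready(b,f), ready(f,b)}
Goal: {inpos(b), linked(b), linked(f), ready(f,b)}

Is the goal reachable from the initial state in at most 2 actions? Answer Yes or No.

1. grab(b,b)  →  {above(b), above(c), above(f), inpos(b), linked(b), ready(b,b), ready(b,c), ready(b,f), ready(f,b)}
2. grab(f,b)  →  {above(b), above(c), above(f), inpos(b), inpos(f), linked(b), ready(b,b), ready(b,c), ready(b,f), ready(f,b)}
3. swap(f)  →  {above(b), above(c), above(f), inpos(b), linked(b), linked(f), ready(b,b), ready(b,c), ready(b,f), ready(f,b), ready(f,f)}
optimal plan length = 3; 3 > 2

No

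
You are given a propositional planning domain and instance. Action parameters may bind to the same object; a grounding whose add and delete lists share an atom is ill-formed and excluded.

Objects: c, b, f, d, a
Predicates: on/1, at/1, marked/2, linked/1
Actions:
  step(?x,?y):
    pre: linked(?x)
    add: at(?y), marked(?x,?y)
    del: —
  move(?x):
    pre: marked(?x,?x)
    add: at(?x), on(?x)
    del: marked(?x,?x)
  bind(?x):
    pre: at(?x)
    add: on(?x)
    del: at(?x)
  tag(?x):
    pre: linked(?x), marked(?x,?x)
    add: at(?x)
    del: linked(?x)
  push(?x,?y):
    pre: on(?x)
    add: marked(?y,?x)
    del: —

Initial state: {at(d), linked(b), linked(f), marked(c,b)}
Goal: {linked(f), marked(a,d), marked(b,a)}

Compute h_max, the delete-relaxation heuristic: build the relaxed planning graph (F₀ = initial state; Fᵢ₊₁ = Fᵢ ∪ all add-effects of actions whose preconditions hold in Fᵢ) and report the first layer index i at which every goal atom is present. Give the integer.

2

F0 = init (4 atoms)
F1 = F0 ∪ {at(a), at(b), at(c), at(f), marked(b,a), marked(b,b), marked(b,c), marked(b,d), marked(b,f), marked(f,a), marked(f,b), marked(f,c), marked(f,d), marked(f,f), on(d)}  (19 atoms)
F2 = F1 ∪ {marked(a,d), marked(c,d), marked(d,d), on(a), on(b), on(c), on(f)}  (26 atoms)
goal ⊆ F2  ⇒  h_max = 2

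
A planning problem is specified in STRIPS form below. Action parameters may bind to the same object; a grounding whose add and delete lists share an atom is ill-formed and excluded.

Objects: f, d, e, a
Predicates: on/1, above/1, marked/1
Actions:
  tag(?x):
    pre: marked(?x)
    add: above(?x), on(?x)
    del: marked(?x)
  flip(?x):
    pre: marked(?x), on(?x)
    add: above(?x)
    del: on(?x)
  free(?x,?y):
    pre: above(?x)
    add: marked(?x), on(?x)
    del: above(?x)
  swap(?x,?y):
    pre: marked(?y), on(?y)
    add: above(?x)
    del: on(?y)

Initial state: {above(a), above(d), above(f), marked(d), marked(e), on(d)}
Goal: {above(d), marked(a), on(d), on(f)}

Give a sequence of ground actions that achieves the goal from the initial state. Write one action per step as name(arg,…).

1. free(f,f)  →  {above(a), above(d), marked(d), marked(e), marked(f), on(d), on(f)}
2. free(a,f)  →  {above(d), marked(a), marked(d), marked(e), marked(f), on(a), on(d), on(f)}

free(f,f); free(a,f)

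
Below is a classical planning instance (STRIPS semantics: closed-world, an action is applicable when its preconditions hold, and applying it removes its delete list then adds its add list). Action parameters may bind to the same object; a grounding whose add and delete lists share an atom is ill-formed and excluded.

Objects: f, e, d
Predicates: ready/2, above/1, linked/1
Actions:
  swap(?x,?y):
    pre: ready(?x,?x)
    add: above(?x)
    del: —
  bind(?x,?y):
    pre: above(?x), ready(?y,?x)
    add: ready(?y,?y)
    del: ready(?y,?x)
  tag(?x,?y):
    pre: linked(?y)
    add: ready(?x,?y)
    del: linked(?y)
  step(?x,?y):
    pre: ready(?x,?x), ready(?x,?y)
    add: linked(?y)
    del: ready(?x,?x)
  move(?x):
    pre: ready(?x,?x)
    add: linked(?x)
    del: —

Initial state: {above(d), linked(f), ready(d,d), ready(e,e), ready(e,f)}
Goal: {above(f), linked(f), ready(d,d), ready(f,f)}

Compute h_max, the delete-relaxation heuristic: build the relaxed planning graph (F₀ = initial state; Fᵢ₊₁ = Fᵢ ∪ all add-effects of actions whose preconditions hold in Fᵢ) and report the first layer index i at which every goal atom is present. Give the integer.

F0 = init (5 atoms)
F1 = F0 ∪ {above(e), linked(d), linked(e), ready(d,f), ready(f,f)}  (10 atoms)
F2 = F1 ∪ {above(f), ready(d,e), ready(e,d), ready(f,d), ready(f,e)}  (15 atoms)
goal ⊆ F2  ⇒  h_max = 2

2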